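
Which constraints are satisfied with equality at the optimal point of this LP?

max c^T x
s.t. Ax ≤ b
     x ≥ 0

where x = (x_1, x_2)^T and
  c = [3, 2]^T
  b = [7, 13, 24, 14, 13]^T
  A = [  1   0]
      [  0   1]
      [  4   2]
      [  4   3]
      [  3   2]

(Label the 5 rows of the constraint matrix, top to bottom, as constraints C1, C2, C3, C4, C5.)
Optimal: x_1 = 3.5, x_2 = 0
Binding: C4, x_2 ≥ 0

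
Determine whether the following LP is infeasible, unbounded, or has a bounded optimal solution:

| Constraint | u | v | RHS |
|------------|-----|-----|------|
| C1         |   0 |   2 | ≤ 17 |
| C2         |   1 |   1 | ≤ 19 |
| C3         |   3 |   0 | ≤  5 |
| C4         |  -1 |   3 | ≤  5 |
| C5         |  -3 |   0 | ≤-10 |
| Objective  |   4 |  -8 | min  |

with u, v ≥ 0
C3 requires 3u ≤ 5, while C5 (-3u ≤ -10) is equivalent to 3u ≥ 10. Together they would need 10 ≤ 3u ≤ 5, which is impossible since 10 > 5. No point satisfies all constraints.

Infeasible: no point satisfies all constraints simultaneously.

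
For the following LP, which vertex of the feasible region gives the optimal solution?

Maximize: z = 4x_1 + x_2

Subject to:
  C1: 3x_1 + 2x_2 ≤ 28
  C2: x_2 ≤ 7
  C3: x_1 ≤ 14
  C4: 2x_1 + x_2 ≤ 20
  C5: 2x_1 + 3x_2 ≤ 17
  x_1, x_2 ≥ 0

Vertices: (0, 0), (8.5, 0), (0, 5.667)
Evaluating z = 4x_1 + x_2 at each vertex:
  (0, 0): z = 0
  (8.5, 0): z = 34
  (0, 5.667): z = 5.667

The largest value is z = 34, attained at (8.5, 0).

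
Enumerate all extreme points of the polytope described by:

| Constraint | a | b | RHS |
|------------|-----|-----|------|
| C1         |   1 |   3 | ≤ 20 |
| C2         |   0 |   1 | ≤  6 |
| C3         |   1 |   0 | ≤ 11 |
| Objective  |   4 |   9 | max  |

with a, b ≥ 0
Each vertex is the intersection of two constraint boundaries that also satisfies all remaining constraints:
  a = 0 and b = 0 → (0, 0)
  a = 11 and b = 0 → (11, 0)
  a + 3b = 20 and a = 11 → (11, 3)
  a + 3b = 20 and b = 6 → (2, 6)
  b = 6 and a = 0 → (0, 6)

Vertices: (0, 0), (11, 0), (11, 3), (2, 6), (0, 6)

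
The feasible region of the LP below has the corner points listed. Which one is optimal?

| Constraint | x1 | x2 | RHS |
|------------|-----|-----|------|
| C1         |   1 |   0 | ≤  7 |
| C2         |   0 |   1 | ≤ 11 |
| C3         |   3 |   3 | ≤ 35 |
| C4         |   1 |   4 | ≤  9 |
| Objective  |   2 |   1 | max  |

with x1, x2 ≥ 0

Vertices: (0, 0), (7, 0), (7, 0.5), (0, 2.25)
(7, 0.5) with z = 14.5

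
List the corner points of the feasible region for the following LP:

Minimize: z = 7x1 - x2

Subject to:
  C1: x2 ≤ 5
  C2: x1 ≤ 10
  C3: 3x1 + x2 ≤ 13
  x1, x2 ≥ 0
Each vertex is the intersection of two constraint boundaries that also satisfies all remaining constraints:
  x1 = 0 and x2 = 0 → (0, 0)
  3x1 + x2 = 13 and x2 = 0 → (4.333, 0)
  x2 = 5 and 3x1 + x2 = 13 → (2.667, 5)
  x2 = 5 and x1 = 0 → (0, 5)

Vertices: (0, 0), (4.333, 0), (2.667, 5), (0, 5)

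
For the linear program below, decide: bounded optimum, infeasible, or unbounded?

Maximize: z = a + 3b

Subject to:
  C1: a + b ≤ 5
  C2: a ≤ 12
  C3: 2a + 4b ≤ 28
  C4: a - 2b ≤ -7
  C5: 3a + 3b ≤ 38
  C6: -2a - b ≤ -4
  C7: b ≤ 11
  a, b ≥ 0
The point (0, 5) satisfies every constraint, so the LP is feasible; the constraints give a ≤ 12 and b ≤ 11, which with a, b ≥ 0 keep the feasible region inside a bounded box. A feasible, bounded LP attains a finite optimum at a vertex.

Evaluating z = a + 3b at each vertex:
  (0, 4): z = 12
  (0.2, 3.6): z = 11
  (1, 4): z = 13
  (0, 5): z = 15

Bounded optimum: z* = 15 at (0, 5).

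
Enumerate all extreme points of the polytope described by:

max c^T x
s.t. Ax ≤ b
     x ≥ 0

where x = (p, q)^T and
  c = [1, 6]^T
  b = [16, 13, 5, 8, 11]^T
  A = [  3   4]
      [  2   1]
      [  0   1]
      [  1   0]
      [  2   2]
Each vertex is the intersection of two constraint boundaries that also satisfies all remaining constraints:
  p = 0 and q = 0 → (0, 0)
  3p + 4q = 16 and q = 0 → (5.333, 0)
  3p + 4q = 16 and p = 0 → (0, 4)

Vertices: (0, 0), (5.333, 0), (0, 4)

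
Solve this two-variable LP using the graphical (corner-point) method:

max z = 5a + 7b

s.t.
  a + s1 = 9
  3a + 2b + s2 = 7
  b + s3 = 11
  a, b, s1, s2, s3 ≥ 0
Each vertex is the intersection of two constraint boundaries that also satisfies all remaining constraints:
  a = 0 and b = 0 → (0, 0)
  3a + 2b = 7 and b = 0 → (2.333, 0)
  3a + 2b = 7 and a = 0 → (0, 3.5)

Evaluating z = 5a + 7b at each vertex:
  (0, 0): z = 0
  (2.333, 0): z = 11.67
  (0, 3.5): z = 24.5

The maximum is at (0, 3.5) with z = 24.5.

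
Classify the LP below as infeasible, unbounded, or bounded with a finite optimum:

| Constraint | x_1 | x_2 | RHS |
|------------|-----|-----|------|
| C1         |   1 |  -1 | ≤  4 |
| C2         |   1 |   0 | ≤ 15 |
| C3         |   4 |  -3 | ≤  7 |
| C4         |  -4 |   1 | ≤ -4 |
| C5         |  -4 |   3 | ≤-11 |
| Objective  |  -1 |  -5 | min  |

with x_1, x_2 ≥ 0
C3 requires 4x_1 - 3x_2 ≤ 7, while C5 (-4x_1 + 3x_2 ≤ -11) is equivalent to 4x_1 - 3x_2 ≥ 11. Together they would need 11 ≤ 4x_1 - 3x_2 ≤ 7, which is impossible since 11 > 7. No point satisfies all constraints.

Infeasible: no point satisfies all constraints simultaneously.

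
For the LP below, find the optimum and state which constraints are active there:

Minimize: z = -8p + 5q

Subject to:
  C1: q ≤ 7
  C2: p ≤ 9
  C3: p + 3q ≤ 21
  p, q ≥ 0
Optimal: p = 9, q = 0
Binding: C2, q ≥ 0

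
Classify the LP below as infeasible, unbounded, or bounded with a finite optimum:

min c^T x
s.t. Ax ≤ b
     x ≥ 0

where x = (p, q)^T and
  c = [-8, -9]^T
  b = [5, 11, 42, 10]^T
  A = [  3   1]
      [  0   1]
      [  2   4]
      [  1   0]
The point (0, 5) satisfies every constraint, so the LP is feasible; the constraints give p ≤ 10 and q ≤ 11, which with p, q ≥ 0 keep the feasible region inside a bounded box. A feasible, bounded LP attains a finite optimum at a vertex.

Evaluating z = -8p - 9q at each vertex:
  (0, 0): z = 0
  (1.667, 0): z = -13.33
  (0, 5): z = -45

Bounded optimum: z* = -45 at (0, 5).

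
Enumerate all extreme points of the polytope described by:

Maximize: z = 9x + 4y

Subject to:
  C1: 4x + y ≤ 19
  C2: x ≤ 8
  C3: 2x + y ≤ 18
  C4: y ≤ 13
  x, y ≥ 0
Each vertex is the intersection of two constraint boundaries that also satisfies all remaining constraints:
  x = 0 and y = 0 → (0, 0)
  4x + y = 19 and y = 0 → (4.75, 0)
  4x + y = 19 and y = 13 → (1.5, 13)
  y = 13 and x = 0 → (0, 13)

Vertices: (0, 0), (4.75, 0), (1.5, 13), (0, 13)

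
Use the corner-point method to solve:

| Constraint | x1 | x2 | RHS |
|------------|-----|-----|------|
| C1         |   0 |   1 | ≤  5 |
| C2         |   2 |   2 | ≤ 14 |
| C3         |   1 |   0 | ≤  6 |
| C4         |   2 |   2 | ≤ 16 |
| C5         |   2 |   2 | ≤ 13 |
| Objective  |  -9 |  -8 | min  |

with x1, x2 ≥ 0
Each vertex is the intersection of two constraint boundaries that also satisfies all remaining constraints:
  x1 = 0 and x2 = 0 → (0, 0)
  x1 = 6 and x2 = 0 → (6, 0)
  x1 = 6 and 2x1 + 2x2 = 13 → (6, 0.5)
  x2 = 5 and 2x1 + 2x2 = 13 → (1.5, 5)
  x2 = 5 and x1 = 0 → (0, 5)

Evaluating z = -9x1 - 8x2 at each vertex:
  (0, 0): z = 0
  (6, 0): z = -54
  (6, 0.5): z = -58
  (1.5, 5): z = -53.5
  (0, 5): z = -40

The minimum is at (6, 0.5) with z = -58.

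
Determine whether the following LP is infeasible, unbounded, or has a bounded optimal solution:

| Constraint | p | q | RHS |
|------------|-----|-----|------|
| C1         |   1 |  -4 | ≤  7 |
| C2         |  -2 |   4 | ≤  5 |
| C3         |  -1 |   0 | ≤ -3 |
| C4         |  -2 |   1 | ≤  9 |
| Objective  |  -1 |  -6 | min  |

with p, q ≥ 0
Feasible point: (3, 0) satisfies every constraint, so the LP is feasible.
Direction d = (4, 1): for each constraint row a, a·d ≤ 0 —
  (1)(4) + (-4)(1) = 0 ≤ 0
  (-2)(4) + (4)(1) = -4 ≤ 0
  (-1)(4) + (0)(1) = -4 ≤ 0
  (-2)(4) + (1)(1) = -7 ≤ 0
and d ≥ 0, so (3, 0) + t·d stays feasible for every t ≥ 0. Along this ray z = -p - 6q changes by -10 per unit t, so z → −∞.

The LP is unbounded; z can be made arbitrarily small.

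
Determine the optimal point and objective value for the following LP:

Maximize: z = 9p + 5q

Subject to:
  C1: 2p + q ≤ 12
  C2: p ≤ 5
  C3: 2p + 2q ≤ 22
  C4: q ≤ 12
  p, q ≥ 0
Each vertex is the intersection of two constraint boundaries that also satisfies all remaining constraints:
  p = 0 and q = 0 → (0, 0)
  p = 5 and q = 0 → (5, 0)
  2p + q = 12 and p = 5 → (5, 2)
  2p + q = 12 and 2p + 2q = 22 → (1, 10)
  2p + 2q = 22 and p = 0 → (0, 11)

Evaluating z = 9p + 5q at each vertex:
  (0, 0): z = 0
  (5, 0): z = 45
  (5, 2): z = 55
  (1, 10): z = 59
  (0, 11): z = 55

The maximum is at (1, 10) with z = 59.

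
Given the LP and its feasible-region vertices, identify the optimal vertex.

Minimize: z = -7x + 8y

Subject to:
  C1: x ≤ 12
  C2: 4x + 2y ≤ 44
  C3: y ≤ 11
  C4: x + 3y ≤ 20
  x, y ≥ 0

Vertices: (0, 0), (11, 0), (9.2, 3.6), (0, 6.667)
Evaluating z = -7x + 8y at each vertex:
  (0, 0): z = 0
  (11, 0): z = -77
  (9.2, 3.6): z = -35.6
  (0, 6.667): z = 53.33

The smallest value is z = -77, attained at (11, 0).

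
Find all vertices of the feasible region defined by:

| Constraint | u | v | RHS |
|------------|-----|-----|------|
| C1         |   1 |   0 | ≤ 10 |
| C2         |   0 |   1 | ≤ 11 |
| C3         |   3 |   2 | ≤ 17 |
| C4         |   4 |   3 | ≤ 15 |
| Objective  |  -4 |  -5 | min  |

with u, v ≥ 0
Each vertex is the intersection of two constraint boundaries that also satisfies all remaining constraints:
  u = 0 and v = 0 → (0, 0)
  4u + 3v = 15 and v = 0 → (3.75, 0)
  4u + 3v = 15 and u = 0 → (0, 5)

Vertices: (0, 0), (3.75, 0), (0, 5)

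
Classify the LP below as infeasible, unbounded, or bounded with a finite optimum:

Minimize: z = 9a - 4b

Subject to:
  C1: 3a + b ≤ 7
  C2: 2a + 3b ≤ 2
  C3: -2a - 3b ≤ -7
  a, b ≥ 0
C2 requires 2a + 3b ≤ 2, while C3 (-2a - 3b ≤ -7) is equivalent to 2a + 3b ≥ 7. Together they would need 7 ≤ 2a + 3b ≤ 2, which is impossible since 7 > 2. No point satisfies all constraints.

The feasible region is empty; the LP is infeasible.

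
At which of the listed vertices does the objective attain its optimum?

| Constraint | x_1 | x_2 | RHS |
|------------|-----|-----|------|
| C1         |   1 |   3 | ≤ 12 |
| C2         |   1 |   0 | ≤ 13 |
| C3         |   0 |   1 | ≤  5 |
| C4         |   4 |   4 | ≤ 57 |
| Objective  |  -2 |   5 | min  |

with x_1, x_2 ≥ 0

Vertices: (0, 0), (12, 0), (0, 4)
(12, 0) with z = -24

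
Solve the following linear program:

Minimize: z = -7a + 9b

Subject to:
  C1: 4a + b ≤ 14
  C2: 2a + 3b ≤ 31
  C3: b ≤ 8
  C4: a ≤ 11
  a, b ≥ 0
Each vertex is the intersection of two constraint boundaries that also satisfies all remaining constraints:
  a = 0 and b = 0 → (0, 0)
  4a + b = 14 and b = 0 → (3.5, 0)
  4a + b = 14 and b = 8 → (1.5, 8)
  b = 8 and a = 0 → (0, 8)

Evaluating z = -7a + 9b at each vertex:
  (0, 0): z = 0
  (3.5, 0): z = -24.5
  (1.5, 8): z = 61.5
  (0, 8): z = 72

The minimum is at (3.5, 0) with z = -24.5.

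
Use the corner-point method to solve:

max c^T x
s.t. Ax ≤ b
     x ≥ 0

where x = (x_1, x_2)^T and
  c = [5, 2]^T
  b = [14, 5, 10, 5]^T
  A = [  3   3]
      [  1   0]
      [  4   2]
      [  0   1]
Each vertex is the intersection of two constraint boundaries that also satisfies all remaining constraints:
  x_1 = 0 and x_2 = 0 → (0, 0)
  4x_1 + 2x_2 = 10 and x_2 = 0 → (2.5, 0)
  3x_1 + 3x_2 = 14 and 4x_1 + 2x_2 = 10 → (0.3333, 4.333)
  3x_1 + 3x_2 = 14 and x_1 = 0 → (0, 4.667)

Evaluating z = 5x_1 + 2x_2 at each vertex:
  (0, 0): z = 0
  (2.5, 0): z = 12.5
  (0.3333, 4.333): z = 10.33
  (0, 4.667): z = 9.333

The maximum is at (2.5, 0) with z = 12.5.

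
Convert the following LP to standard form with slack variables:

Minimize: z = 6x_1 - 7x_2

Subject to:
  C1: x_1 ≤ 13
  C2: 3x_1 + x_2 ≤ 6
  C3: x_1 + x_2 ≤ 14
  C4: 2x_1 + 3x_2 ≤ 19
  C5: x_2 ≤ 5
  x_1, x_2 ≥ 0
min z = 6x_1 - 7x_2

s.t.
  x_1 + s1 = 13
  3x_1 + x_2 + s2 = 6
  x_1 + x_2 + s3 = 14
  2x_1 + 3x_2 + s4 = 19
  x_2 + s5 = 5
  x_1, x_2, s1, s2, s3, s4, s5 ≥ 0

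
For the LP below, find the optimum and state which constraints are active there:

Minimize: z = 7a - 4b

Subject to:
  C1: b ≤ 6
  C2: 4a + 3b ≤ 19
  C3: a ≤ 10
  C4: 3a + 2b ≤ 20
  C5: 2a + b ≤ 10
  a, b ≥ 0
Optimal: a = 0, b = 6
Slack at optimum:
  C1: slack = 0 (binding)
  C2: slack = 1
  C3: slack = 10
  C4: slack = 8
  C5: slack = 4
  a ≥ 0: a = 0 (binding)
  b ≥ 0: b = 6
Binding constraints: C1, a ≥ 0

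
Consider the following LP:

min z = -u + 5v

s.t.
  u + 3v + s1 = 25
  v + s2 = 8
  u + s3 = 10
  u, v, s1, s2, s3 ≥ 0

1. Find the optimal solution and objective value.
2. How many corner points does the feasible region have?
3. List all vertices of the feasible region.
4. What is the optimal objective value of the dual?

1. u = 10, v = 0, z = -10
2. 5
3. (0, 0), (10, 0), (10, 5), (1, 8), (0, 8)
4. -10 (by strong duality, equal to the primal optimum)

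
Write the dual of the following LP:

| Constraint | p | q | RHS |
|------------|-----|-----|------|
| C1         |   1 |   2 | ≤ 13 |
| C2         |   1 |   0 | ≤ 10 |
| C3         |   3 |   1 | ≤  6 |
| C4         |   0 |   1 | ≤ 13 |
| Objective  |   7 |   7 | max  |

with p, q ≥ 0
Minimize: z = 13y1 + 10y2 + 6y3 + 13y4

Subject to:
  C1: -y1 - y2 - 3y3 ≤ -7
  C2: -2y1 - y3 - y4 ≤ -7
  y1, y2, y3, y4 ≥ 0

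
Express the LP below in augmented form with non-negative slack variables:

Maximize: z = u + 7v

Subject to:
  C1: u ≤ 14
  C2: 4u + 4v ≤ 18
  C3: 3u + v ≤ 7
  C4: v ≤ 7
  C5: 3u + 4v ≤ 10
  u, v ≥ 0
max z = u + 7v

s.t.
  u + s1 = 14
  4u + 4v + s2 = 18
  3u + v + s3 = 7
  v + s4 = 7
  3u + 4v + s5 = 10
  u, v, s1, s2, s3, s4, s5 ≥ 0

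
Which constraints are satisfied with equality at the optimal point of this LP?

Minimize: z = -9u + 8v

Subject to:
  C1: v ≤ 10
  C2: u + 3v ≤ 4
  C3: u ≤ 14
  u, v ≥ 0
Optimal: u = 4, v = 0
Binding: C2, v ≥ 0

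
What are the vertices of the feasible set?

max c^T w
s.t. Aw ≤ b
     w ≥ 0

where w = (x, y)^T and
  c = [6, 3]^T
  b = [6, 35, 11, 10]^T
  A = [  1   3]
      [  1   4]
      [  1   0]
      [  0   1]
Each vertex is the intersection of two constraint boundaries that also satisfies all remaining constraints:
  x = 0 and y = 0 → (0, 0)
  x + 3y = 6 and y = 0 → (6, 0)
  x + 3y = 6 and x = 0 → (0, 2)

Vertices: (0, 0), (6, 0), (0, 2)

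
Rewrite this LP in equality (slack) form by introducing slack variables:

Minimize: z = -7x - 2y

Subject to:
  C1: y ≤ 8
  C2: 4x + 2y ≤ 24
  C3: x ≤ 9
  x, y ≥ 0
min z = -7x - 2y

s.t.
  y + s1 = 8
  4x + 2y + s2 = 24
  x + s3 = 9
  x, y, s1, s2, s3 ≥ 0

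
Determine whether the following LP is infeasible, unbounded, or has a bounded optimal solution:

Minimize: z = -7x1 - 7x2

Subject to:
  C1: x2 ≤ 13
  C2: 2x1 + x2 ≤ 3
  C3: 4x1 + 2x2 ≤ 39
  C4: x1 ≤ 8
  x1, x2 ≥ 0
The point (0, 3) satisfies every constraint, so the LP is feasible; the constraints give x1 ≤ 8 and x2 ≤ 13, which with x1, x2 ≥ 0 keep the feasible region inside a bounded box. A feasible, bounded LP attains a finite optimum at a vertex.

Evaluating z = -7x1 - 7x2 at each vertex:
  (0, 0): z = 0
  (1.5, 0): z = -10.5
  (0, 3): z = -21

Bounded optimum: z* = -21 at (0, 3).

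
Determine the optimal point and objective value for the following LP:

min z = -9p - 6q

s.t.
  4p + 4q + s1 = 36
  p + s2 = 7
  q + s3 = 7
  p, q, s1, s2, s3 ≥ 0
Each vertex is the intersection of two constraint boundaries that also satisfies all remaining constraints:
  p = 0 and q = 0 → (0, 0)
  p = 7 and q = 0 → (7, 0)
  4p + 4q = 36 and p = 7 → (7, 2)
  4p + 4q = 36 and q = 7 → (2, 7)
  q = 7 and p = 0 → (0, 7)

Evaluating z = -9p - 6q at each vertex:
  (0, 0): z = 0
  (7, 0): z = -63
  (7, 2): z = -75
  (2, 7): z = -60
  (0, 7): z = -42

The minimum is at (7, 2) with z = -75.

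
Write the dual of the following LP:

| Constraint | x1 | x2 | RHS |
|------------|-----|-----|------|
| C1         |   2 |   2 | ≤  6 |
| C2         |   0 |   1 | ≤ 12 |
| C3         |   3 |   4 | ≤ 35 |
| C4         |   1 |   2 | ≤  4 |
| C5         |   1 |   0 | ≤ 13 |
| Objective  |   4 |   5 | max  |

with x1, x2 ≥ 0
Minimize: z = 6y1 + 12y2 + 35y3 + 4y4 + 13y5

Subject to:
  C1: -2y1 - 3y3 - y4 - y5 ≤ -4
  C2: -2y1 - y2 - 4y3 - 2y4 ≤ -5
  y1, y2, y3, y4, y5 ≥ 0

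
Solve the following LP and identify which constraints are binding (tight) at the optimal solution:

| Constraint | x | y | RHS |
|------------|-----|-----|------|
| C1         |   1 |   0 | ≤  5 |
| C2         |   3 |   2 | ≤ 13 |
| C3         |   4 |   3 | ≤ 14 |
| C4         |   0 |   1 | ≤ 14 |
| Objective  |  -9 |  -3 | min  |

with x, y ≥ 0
Optimal: x = 3.5, y = 0
Slack at optimum:
  C1: slack = 1.5
  C2: slack = 2.5
  C3: slack = 0 (binding)
  C4: slack = 14
  x ≥ 0: x = 3.5
  y ≥ 0: y = 0 (binding)
Binding constraints: C3, y ≥ 0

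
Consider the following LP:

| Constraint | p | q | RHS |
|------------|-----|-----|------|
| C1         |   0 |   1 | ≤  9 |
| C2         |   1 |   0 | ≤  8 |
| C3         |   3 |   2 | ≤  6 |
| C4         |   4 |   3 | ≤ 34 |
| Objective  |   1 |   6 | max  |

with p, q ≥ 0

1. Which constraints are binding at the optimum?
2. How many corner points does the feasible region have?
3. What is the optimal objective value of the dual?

1. C3, p ≥ 0
2. 3
3. 18 (by strong duality, equal to the primal optimum)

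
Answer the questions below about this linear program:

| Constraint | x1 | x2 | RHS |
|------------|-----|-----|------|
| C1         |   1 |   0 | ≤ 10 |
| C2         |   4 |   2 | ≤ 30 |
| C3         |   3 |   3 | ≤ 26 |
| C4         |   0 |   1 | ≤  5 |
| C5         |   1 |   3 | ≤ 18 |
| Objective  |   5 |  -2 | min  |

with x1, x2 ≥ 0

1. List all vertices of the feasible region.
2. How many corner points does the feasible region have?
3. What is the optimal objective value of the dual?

1. (0, 0), (7.5, 0), (6.333, 2.333), (4, 4.667), (3, 5), (0, 5)
2. 6
3. -10 (by strong duality, equal to the primal optimum)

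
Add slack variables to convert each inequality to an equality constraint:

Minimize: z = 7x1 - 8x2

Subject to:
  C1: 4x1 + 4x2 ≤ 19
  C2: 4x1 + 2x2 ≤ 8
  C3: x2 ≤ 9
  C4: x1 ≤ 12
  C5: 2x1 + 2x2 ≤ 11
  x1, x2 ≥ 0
min z = 7x1 - 8x2

s.t.
  4x1 + 4x2 + s1 = 19
  4x1 + 2x2 + s2 = 8
  x2 + s3 = 9
  x1 + s4 = 12
  2x1 + 2x2 + s5 = 11
  x1, x2, s1, s2, s3, s4, s5 ≥ 0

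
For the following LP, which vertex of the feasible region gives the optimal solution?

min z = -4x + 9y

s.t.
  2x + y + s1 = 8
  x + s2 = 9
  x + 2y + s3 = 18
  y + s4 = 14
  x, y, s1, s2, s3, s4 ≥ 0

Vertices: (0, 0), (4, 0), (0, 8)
Evaluating z = -4x + 9y at each vertex:
  (0, 0): z = 0
  (4, 0): z = -16
  (0, 8): z = 72

The smallest value is z = -16, attained at (4, 0).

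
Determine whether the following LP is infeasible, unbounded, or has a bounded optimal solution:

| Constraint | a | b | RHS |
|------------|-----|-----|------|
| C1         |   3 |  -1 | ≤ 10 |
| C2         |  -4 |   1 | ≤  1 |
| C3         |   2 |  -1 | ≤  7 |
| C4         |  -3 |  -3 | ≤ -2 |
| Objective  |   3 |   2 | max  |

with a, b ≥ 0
Feasible point: (0, 1) satisfies every constraint, so the LP is feasible.
Direction d = (1, 3): for each constraint row a, a·d ≤ 0 —
  (3)(1) + (-1)(3) = 0 ≤ 0
  (-4)(1) + (1)(3) = -1 ≤ 0
  (2)(1) + (-1)(3) = -1 ≤ 0
  (-3)(1) + (-3)(3) = -12 ≤ 0
and d ≥ 0, so (0, 1) + t·d stays feasible for every t ≥ 0. Along this ray z = 3a + 2b changes by 9 per unit t, so z → +∞.

The LP is unbounded; z can be made arbitrarily large.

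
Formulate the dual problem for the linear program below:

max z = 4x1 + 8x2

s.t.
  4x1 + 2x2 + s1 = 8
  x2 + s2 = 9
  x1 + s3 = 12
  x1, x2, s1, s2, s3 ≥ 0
Minimize: z = 8y1 + 9y2 + 12y3

Subject to:
  C1: -4y1 - y3 ≤ -4
  C2: -2y1 - y2 ≤ -8
  y1, y2, y3 ≥ 0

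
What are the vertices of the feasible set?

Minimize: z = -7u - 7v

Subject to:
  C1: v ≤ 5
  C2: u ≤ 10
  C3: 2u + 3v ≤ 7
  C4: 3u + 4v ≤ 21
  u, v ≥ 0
Each vertex is the intersection of two constraint boundaries that also satisfies all remaining constraints:
  u = 0 and v = 0 → (0, 0)
  2u + 3v = 7 and v = 0 → (3.5, 0)
  2u + 3v = 7 and u = 0 → (0, 2.333)

Vertices: (0, 0), (3.5, 0), (0, 2.333)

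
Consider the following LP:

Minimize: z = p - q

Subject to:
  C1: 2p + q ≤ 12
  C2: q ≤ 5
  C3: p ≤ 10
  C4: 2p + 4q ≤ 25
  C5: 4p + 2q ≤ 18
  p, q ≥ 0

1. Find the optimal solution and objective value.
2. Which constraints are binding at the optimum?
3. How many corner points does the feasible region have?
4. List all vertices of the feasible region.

1. p = 0, q = 5, z = -5
2. C2, p ≥ 0
3. 4
4. (0, 0), (4.5, 0), (2, 5), (0, 5)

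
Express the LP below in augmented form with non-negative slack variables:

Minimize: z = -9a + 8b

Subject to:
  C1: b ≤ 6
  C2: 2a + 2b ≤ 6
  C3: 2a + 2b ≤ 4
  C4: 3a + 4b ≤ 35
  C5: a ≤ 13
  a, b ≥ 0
min z = -9a + 8b

s.t.
  b + s1 = 6
  2a + 2b + s2 = 6
  2a + 2b + s3 = 4
  3a + 4b + s4 = 35
  a + s5 = 13
  a, b, s1, s2, s3, s4, s5 ≥ 0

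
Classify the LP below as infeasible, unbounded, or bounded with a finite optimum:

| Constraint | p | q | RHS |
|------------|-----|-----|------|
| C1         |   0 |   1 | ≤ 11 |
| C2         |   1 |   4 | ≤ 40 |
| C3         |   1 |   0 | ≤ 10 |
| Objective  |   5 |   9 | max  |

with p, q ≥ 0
The point (10, 7.5) satisfies every constraint, so the LP is feasible; the constraints give p ≤ 10 and q ≤ 11, which with p, q ≥ 0 keep the feasible region inside a bounded box. A feasible, bounded LP attains a finite optimum at a vertex.

Evaluating z = 5p + 9q at each vertex:
  (0, 0): z = 0
  (10, 0): z = 50
  (10, 7.5): z = 117.5
  (0, 10): z = 90

Bounded optimum: z* = 117.5 at (10, 7.5).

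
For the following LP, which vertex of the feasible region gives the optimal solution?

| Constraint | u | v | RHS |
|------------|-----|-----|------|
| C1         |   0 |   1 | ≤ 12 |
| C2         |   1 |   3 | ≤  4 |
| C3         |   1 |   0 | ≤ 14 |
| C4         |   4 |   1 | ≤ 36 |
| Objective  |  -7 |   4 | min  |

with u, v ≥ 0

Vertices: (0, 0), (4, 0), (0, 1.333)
Evaluating z = -7u + 4v at each vertex:
  (0, 0): z = 0
  (4, 0): z = -28
  (0, 1.333): z = 5.333

The smallest value is z = -28, attained at (4, 0).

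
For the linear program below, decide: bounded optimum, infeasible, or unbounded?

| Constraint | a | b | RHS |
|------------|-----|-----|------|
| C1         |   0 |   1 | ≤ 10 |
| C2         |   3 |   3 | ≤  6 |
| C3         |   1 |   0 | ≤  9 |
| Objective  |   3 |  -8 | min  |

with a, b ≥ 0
The point (0, 2) satisfies every constraint, so the LP is feasible; the constraints give a ≤ 9 and b ≤ 10, which with a, b ≥ 0 keep the feasible region inside a bounded box. A feasible, bounded LP attains a finite optimum at a vertex.

Feasible with finite optimum z* = -16 at (0, 2).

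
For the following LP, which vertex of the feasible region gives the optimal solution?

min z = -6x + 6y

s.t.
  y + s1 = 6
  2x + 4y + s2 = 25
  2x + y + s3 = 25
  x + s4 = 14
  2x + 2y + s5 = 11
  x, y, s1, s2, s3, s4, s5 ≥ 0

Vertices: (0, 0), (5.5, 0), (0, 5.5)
Evaluating z = -6x + 6y at each vertex:
  (0, 0): z = 0
  (5.5, 0): z = -33
  (0, 5.5): z = 33

The smallest value is z = -33, attained at (5.5, 0).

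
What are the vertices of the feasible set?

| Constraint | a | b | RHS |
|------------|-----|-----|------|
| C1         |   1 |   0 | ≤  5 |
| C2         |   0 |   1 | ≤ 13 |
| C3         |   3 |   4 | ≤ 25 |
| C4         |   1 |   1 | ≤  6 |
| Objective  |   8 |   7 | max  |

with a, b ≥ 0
Each vertex is the intersection of two constraint boundaries that also satisfies all remaining constraints:
  a = 0 and b = 0 → (0, 0)
  a = 5 and b = 0 → (5, 0)
  a = 5 and a + b = 6 → (5, 1)
  a + b = 6 and a = 0 → (0, 6)

Vertices: (0, 0), (5, 0), (5, 1), (0, 6)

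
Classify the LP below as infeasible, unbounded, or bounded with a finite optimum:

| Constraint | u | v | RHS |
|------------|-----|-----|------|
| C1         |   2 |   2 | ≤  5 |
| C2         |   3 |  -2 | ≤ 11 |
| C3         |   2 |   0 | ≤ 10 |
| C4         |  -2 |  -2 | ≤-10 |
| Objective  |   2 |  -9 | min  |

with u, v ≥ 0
C1 requires 2u + 2v ≤ 5, while C4 (-2u - 2v ≤ -10) is equivalent to 2u + 2v ≥ 10. Together they would need 10 ≤ 2u + 2v ≤ 5, which is impossible since 10 > 5. No point satisfies all constraints.

Infeasible: no point satisfies all constraints simultaneously.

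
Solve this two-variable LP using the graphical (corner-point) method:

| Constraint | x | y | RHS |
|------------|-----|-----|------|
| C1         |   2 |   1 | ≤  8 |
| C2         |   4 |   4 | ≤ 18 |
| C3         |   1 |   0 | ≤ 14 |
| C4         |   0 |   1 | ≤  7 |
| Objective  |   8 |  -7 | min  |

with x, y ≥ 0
x = 0, y = 4.5, z = -31.5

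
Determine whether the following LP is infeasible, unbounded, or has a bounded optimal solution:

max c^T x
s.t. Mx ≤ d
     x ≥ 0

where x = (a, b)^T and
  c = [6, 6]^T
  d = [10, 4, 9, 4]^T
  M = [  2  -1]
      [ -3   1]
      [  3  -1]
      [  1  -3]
Feasible point: (0, 0) satisfies every constraint, so the LP is feasible.
Direction d = (1, 3): for each constraint row a, a·d ≤ 0 —
  (2)(1) + (-1)(3) = -1 ≤ 0
  (-3)(1) + (1)(3) = 0 ≤ 0
  (3)(1) + (-1)(3) = 0 ≤ 0
  (1)(1) + (-3)(3) = -8 ≤ 0
and d ≥ 0, so (0, 0) + t·d stays feasible for every t ≥ 0. Along this ray z = 6a + 6b changes by 24 per unit t, so z → +∞.

The LP is unbounded; z can be made arbitrarily large.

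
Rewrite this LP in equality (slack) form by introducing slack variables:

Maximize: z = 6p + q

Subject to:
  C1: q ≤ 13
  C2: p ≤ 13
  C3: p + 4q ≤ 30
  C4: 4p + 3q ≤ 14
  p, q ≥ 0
max z = 6p + q

s.t.
  q + s1 = 13
  p + s2 = 13
  p + 4q + s3 = 30
  4p + 3q + s4 = 14
  p, q, s1, s2, s3, s4 ≥ 0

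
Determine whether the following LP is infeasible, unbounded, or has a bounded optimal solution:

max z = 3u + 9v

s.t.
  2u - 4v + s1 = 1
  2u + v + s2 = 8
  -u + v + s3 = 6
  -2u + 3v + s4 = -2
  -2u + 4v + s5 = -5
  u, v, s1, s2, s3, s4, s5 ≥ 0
The row 2u - 4v + s1 = 1 with s1 ≥ 0 requires 2u - 4v ≤ 1, while the row -2u + 4v + s5 = -5 with s5 ≥ 0 is equivalent to 2u - 4v ≥ 5. Together they would need 5 ≤ 2u - 4v ≤ 1, which is impossible since 5 > 1. No point satisfies all constraints.

Infeasible — the constraint set is empty.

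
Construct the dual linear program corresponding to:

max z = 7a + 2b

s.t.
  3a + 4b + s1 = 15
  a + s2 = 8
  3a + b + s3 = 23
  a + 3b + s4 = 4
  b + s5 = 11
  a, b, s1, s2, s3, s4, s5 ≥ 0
Minimize: z = 15y1 + 8y2 + 23y3 + 4y4 + 11y5

Subject to:
  C1: -3y1 - y2 - 3y3 - y4 ≤ -7
  C2: -4y1 - y3 - 3y4 - y5 ≤ -2
  y1, y2, y3, y4, y5 ≥ 0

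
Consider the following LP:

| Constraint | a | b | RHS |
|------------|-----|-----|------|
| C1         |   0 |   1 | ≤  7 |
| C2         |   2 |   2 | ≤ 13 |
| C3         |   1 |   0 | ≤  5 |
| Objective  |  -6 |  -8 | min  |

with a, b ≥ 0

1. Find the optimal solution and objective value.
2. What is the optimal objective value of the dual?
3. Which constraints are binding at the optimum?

1. a = 0, b = 6.5, z = -52
2. -52 (by strong duality, equal to the primal optimum)
3. C2, a ≥ 0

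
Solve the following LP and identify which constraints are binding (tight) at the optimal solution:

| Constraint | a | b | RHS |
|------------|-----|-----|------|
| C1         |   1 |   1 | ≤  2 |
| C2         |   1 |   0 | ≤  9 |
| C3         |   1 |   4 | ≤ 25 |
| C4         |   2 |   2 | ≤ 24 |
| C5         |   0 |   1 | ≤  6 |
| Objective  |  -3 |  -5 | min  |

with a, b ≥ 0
Optimal: a = 0, b = 2
Binding: C1, a ≥ 0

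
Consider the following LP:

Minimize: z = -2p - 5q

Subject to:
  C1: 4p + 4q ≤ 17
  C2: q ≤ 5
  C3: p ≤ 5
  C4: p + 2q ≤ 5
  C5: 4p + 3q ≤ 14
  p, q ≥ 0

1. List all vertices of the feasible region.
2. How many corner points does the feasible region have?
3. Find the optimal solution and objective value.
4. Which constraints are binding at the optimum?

1. (0, 0), (3.5, 0), (2.6, 1.2), (0, 2.5)
2. 4
3. p = 0, q = 2.5, z = -12.5
4. C4, p ≥ 0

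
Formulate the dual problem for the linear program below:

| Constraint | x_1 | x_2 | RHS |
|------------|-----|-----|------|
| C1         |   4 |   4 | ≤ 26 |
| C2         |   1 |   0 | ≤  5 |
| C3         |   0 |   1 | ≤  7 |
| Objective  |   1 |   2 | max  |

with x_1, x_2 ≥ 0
Minimize: z = 26y1 + 5y2 + 7y3

Subject to:
  C1: -4y1 - y2 ≤ -1
  C2: -4y1 - y3 ≤ -2
  y1, y2, y3 ≥ 0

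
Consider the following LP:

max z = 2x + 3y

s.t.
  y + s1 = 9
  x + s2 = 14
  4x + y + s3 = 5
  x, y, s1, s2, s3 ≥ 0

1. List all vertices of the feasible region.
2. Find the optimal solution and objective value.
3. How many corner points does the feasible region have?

1. (0, 0), (1.25, 0), (0, 5)
2. x = 0, y = 5, z = 15
3. 3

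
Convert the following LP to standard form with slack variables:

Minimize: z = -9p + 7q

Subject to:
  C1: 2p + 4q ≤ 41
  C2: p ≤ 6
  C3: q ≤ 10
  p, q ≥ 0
min z = -9p + 7q

s.t.
  2p + 4q + s1 = 41
  p + s2 = 6
  q + s3 = 10
  p, q, s1, s2, s3 ≥ 0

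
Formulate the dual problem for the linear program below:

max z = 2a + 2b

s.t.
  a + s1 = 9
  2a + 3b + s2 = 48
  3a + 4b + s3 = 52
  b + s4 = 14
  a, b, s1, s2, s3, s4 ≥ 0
Minimize: z = 9y1 + 48y2 + 52y3 + 14y4

Subject to:
  C1: -y1 - 2y2 - 3y3 ≤ -2
  C2: -3y2 - 4y3 - y4 ≤ -2
  y1, y2, y3, y4 ≥ 0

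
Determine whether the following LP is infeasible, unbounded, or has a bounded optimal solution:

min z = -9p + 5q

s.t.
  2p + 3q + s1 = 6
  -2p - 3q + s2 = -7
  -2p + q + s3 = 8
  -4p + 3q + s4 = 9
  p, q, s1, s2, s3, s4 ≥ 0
The row 2p + 3q + s1 = 6 with s1 ≥ 0 requires 2p + 3q ≤ 6, while the row -2p - 3q + s2 = -7 with s2 ≥ 0 is equivalent to 2p + 3q ≥ 7. Together they would need 7 ≤ 2p + 3q ≤ 6, which is impossible since 7 > 6. No point satisfies all constraints.

The feasible region is empty; the LP is infeasible.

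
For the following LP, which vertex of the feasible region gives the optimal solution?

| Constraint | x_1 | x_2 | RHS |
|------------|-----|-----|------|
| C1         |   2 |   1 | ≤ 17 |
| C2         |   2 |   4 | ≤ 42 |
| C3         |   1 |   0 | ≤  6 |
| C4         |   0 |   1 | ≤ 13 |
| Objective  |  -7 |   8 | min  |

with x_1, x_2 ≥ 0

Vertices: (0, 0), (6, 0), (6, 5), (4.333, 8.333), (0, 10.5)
Evaluating z = -7x_1 + 8x_2 at each vertex:
  (0, 0): z = 0
  (6, 0): z = -42
  (6, 5): z = -2
  (4.333, 8.333): z = 36.33
  (0, 10.5): z = 84

The smallest value is z = -42, attained at (6, 0).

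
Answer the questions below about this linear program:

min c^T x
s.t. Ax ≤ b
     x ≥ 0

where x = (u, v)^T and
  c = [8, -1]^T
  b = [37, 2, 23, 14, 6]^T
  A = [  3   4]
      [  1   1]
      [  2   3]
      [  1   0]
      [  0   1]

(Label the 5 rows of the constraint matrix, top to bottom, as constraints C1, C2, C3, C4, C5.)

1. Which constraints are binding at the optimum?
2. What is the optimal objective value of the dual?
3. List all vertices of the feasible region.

1. C2, u ≥ 0
2. -2 (by strong duality, equal to the primal optimum)
3. (0, 0), (2, 0), (0, 2)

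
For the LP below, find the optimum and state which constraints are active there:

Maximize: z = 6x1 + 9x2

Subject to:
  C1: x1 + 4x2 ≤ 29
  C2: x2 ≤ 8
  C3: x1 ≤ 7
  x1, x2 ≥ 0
Optimal: x1 = 7, x2 = 5.5
Slack at optimum:
  C1: slack = 0 (binding)
  C2: slack = 2.5
  C3: slack = 0 (binding)
  x1 ≥ 0: x1 = 7
  x2 ≥ 0: x2 = 5.5
Binding constraints: C1, C3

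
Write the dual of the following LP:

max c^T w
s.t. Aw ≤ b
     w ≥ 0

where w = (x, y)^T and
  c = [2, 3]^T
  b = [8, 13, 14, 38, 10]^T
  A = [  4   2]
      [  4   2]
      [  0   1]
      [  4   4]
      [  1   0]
Minimize: z = 8y1 + 13y2 + 14y3 + 38y4 + 10y5

Subject to:
  C1: -4y1 - 4y2 - 4y4 - y5 ≤ -2
  C2: -2y1 - 2y2 - y3 - 4y4 ≤ -3
  y1, y2, y3, y4, y5 ≥ 0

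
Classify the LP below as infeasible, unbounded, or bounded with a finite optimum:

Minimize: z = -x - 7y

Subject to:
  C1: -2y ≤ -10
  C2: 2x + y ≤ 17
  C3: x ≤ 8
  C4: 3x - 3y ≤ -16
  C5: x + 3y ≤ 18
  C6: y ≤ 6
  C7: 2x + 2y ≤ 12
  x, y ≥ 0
The point (0, 6) satisfies every constraint, so the LP is feasible; the constraints give x ≤ 8 and y ≤ 6, which with x, y ≥ 0 keep the feasible region inside a bounded box. A feasible, bounded LP attains a finite optimum at a vertex.

Feasible with finite optimum z* = -42 at (0, 6).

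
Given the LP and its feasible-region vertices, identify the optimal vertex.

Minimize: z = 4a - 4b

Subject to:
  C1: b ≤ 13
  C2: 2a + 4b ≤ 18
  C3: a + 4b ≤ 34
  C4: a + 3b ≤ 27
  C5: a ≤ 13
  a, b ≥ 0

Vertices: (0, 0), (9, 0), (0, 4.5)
Evaluating z = 4a - 4b at each vertex:
  (0, 0): z = 0
  (9, 0): z = 36
  (0, 4.5): z = -18

The smallest value is z = -18, attained at (0, 4.5).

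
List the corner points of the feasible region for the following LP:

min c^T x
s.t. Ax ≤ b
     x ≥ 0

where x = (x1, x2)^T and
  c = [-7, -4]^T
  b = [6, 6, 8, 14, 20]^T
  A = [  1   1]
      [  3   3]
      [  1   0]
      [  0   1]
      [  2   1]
Each vertex is the intersection of two constraint boundaries that also satisfies all remaining constraints:
  x1 = 0 and x2 = 0 → (0, 0)
  3x1 + 3x2 = 6 and x2 = 0 → (2, 0)
  3x1 + 3x2 = 6 and x1 = 0 → (0, 2)

Vertices: (0, 0), (2, 0), (0, 2)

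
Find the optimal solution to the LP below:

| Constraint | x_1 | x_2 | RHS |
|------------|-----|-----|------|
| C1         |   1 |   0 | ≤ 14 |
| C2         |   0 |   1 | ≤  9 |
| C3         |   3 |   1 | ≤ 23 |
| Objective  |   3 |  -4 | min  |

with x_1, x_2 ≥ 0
Each vertex is the intersection of two constraint boundaries that also satisfies all remaining constraints:
  x_1 = 0 and x_2 = 0 → (0, 0)
  3x_1 + x_2 = 23 and x_2 = 0 → (7.667, 0)
  x_2 = 9 and 3x_1 + x_2 = 23 → (4.667, 9)
  x_2 = 9 and x_1 = 0 → (0, 9)

Evaluating z = 3x_1 - 4x_2 at each vertex:
  (0, 0): z = 0
  (7.667, 0): z = 23
  (4.667, 9): z = -22
  (0, 9): z = -36

The minimum is at (0, 9) with z = -36.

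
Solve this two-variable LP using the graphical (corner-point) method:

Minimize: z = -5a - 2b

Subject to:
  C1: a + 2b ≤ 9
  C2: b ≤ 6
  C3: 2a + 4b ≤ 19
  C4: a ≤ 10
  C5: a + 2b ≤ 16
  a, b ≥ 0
a = 9, b = 0, z = -45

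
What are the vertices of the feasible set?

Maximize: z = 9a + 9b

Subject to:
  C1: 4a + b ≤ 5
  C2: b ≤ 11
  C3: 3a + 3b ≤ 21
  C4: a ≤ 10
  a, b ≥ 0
Each vertex is the intersection of two constraint boundaries that also satisfies all remaining constraints:
  a = 0 and b = 0 → (0, 0)
  4a + b = 5 and b = 0 → (1.25, 0)
  4a + b = 5 and a = 0 → (0, 5)

Vertices: (0, 0), (1.25, 0), (0, 5)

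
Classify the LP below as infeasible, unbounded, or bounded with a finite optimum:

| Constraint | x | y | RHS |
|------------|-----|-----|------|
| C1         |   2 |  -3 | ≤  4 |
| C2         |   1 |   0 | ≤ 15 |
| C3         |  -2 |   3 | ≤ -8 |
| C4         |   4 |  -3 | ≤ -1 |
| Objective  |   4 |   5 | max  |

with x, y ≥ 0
C1 requires 2x - 3y ≤ 4, while C3 (-2x + 3y ≤ -8) is equivalent to 2x - 3y ≥ 8. Together they would need 8 ≤ 2x - 3y ≤ 4, which is impossible since 8 > 4. No point satisfies all constraints.

Infeasible — the constraint set is empty.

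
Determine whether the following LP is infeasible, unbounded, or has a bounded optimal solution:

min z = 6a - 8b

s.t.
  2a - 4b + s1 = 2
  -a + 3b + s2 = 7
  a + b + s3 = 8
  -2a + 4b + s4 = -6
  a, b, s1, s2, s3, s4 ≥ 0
The row 2a - 4b + s1 = 2 with s1 ≥ 0 requires 2a - 4b ≤ 2, while the row -2a + 4b + s4 = -6 with s4 ≥ 0 is equivalent to 2a - 4b ≥ 6. Together they would need 6 ≤ 2a - 4b ≤ 2, which is impossible since 6 > 2. No point satisfies all constraints.

Infeasible: no point satisfies all constraints simultaneously.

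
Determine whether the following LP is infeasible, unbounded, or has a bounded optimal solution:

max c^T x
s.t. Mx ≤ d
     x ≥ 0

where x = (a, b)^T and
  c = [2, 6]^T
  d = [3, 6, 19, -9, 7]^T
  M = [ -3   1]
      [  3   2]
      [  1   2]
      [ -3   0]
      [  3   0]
One constraint requires 3a ≤ 7, while the constraint -3a ≤ -9 is equivalent to 3a ≥ 9. Together they would need 9 ≤ 3a ≤ 7, which is impossible since 9 > 7. No point satisfies all constraints.

Infeasible — the constraint set is empty.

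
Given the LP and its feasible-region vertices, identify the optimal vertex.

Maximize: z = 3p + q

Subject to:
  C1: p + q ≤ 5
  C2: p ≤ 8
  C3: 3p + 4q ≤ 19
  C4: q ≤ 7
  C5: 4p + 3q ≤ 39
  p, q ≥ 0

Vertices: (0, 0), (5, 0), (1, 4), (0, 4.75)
(5, 0) with z = 15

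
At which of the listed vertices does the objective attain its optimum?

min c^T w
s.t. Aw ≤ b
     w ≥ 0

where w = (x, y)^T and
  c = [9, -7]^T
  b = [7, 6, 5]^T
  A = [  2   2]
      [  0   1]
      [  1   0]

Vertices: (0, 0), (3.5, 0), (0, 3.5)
Evaluating z = 9x - 7y at each vertex:
  (0, 0): z = 0
  (3.5, 0): z = 31.5
  (0, 3.5): z = -24.5

The smallest value is z = -24.5, attained at (0, 3.5).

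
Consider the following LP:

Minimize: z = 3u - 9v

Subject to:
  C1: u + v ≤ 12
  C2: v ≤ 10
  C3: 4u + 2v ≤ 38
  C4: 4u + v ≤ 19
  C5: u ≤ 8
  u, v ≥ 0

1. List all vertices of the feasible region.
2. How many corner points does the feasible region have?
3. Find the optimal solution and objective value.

1. (0, 0), (4.75, 0), (2.333, 9.667), (2, 10), (0, 10)
2. 5
3. u = 0, v = 10, z = -90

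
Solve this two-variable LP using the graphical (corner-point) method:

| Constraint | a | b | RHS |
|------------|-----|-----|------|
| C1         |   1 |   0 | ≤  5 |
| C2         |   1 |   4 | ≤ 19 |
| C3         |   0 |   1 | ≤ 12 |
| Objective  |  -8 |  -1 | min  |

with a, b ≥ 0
Each vertex is the intersection of two constraint boundaries that also satisfies all remaining constraints:
  a = 0 and b = 0 → (0, 0)
  a = 5 and b = 0 → (5, 0)
  a = 5 and a + 4b = 19 → (5, 3.5)
  a + 4b = 19 and a = 0 → (0, 4.75)

Evaluating z = -8a - b at each vertex:
  (0, 0): z = 0
  (5, 0): z = -40
  (5, 3.5): z = -43.5
  (0, 4.75): z = -4.75

The minimum is at (5, 3.5) with z = -43.5.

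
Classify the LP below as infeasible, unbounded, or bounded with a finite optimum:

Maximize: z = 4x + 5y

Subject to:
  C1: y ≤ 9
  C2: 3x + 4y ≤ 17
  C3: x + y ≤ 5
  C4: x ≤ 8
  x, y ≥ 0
The point (3, 2) satisfies every constraint, so the LP is feasible; the constraints give x ≤ 8 and y ≤ 9, which with x, y ≥ 0 keep the feasible region inside a bounded box. A feasible, bounded LP attains a finite optimum at a vertex.

Evaluating z = 4x + 5y at each vertex:
  (0, 0): z = 0
  (5, 0): z = 20
  (3, 2): z = 22
  (0, 4.25): z = 21.25

Bounded optimum: z* = 22 at (3, 2).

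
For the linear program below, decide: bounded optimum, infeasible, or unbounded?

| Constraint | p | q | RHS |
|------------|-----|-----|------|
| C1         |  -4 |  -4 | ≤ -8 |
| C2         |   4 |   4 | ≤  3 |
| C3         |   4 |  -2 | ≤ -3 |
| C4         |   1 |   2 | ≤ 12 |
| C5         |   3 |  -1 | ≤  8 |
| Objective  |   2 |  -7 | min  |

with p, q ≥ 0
C2 requires 4p + 4q ≤ 3, while C1 (-4p - 4q ≤ -8) is equivalent to 4p + 4q ≥ 8. Together they would need 8 ≤ 4p + 4q ≤ 3, which is impossible since 8 > 3. No point satisfies all constraints.

The feasible region is empty; the LP is infeasible.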